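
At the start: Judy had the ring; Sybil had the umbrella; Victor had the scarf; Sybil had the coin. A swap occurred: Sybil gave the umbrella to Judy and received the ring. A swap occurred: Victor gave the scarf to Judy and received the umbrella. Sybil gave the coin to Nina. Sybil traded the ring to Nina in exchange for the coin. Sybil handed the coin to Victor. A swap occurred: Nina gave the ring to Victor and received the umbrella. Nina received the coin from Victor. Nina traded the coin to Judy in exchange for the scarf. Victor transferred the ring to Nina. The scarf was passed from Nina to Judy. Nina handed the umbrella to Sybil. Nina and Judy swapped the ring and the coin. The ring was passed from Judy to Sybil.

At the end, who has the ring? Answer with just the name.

Tracking all object holders:
Start: ring:Judy, umbrella:Sybil, scarf:Victor, coin:Sybil
Event 1 (swap umbrella<->ring: now umbrella:Judy, ring:Sybil). State: ring:Sybil, umbrella:Judy, scarf:Victor, coin:Sybil
Event 2 (swap scarf<->umbrella: now scarf:Judy, umbrella:Victor). State: ring:Sybil, umbrella:Victor, scarf:Judy, coin:Sybil
Event 3 (give coin: Sybil -> Nina). State: ring:Sybil, umbrella:Victor, scarf:Judy, coin:Nina
Event 4 (swap ring<->coin: now ring:Nina, coin:Sybil). State: ring:Nina, umbrella:Victor, scarf:Judy, coin:Sybil
Event 5 (give coin: Sybil -> Victor). State: ring:Nina, umbrella:Victor, scarf:Judy, coin:Victor
Event 6 (swap ring<->umbrella: now ring:Victor, umbrella:Nina). State: ring:Victor, umbrella:Nina, scarf:Judy, coin:Victor
Event 7 (give coin: Victor -> Nina). State: ring:Victor, umbrella:Nina, scarf:Judy, coin:Nina
Event 8 (swap coin<->scarf: now coin:Judy, scarf:Nina). State: ring:Victor, umbrella:Nina, scarf:Nina, coin:Judy
Event 9 (give ring: Victor -> Nina). State: ring:Nina, umbrella:Nina, scarf:Nina, coin:Judy
Event 10 (give scarf: Nina -> Judy). State: ring:Nina, umbrella:Nina, scarf:Judy, coin:Judy
Event 11 (give umbrella: Nina -> Sybil). State: ring:Nina, umbrella:Sybil, scarf:Judy, coin:Judy
Event 12 (swap ring<->coin: now ring:Judy, coin:Nina). State: ring:Judy, umbrella:Sybil, scarf:Judy, coin:Nina
Event 13 (give ring: Judy -> Sybil). State: ring:Sybil, umbrella:Sybil, scarf:Judy, coin:Nina

Final state: ring:Sybil, umbrella:Sybil, scarf:Judy, coin:Nina
The ring is held by Sybil.

Answer: Sybil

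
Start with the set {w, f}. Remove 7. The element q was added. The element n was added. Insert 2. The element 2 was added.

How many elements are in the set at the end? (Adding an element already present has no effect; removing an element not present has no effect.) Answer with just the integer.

Tracking the set through each operation:
Start: {f, w}
Event 1 (remove 7): not present, no change. Set: {f, w}
Event 2 (add q): added. Set: {f, q, w}
Event 3 (add n): added. Set: {f, n, q, w}
Event 4 (add 2): added. Set: {2, f, n, q, w}
Event 5 (add 2): already present, no change. Set: {2, f, n, q, w}

Final set: {2, f, n, q, w} (size 5)

Answer: 5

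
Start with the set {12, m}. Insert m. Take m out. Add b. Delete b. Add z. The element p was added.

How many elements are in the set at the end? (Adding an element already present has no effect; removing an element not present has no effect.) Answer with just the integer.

Answer: 3

Derivation:
Tracking the set through each operation:
Start: {12, m}
Event 1 (add m): already present, no change. Set: {12, m}
Event 2 (remove m): removed. Set: {12}
Event 3 (add b): added. Set: {12, b}
Event 4 (remove b): removed. Set: {12}
Event 5 (add z): added. Set: {12, z}
Event 6 (add p): added. Set: {12, p, z}

Final set: {12, p, z} (size 3)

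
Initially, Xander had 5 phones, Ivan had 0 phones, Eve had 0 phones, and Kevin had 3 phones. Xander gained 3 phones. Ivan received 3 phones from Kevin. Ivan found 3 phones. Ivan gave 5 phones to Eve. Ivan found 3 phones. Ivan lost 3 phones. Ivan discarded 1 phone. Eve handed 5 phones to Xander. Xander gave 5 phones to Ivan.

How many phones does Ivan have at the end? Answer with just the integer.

Tracking counts step by step:
Start: Xander=5, Ivan=0, Eve=0, Kevin=3
Event 1 (Xander +3): Xander: 5 -> 8. State: Xander=8, Ivan=0, Eve=0, Kevin=3
Event 2 (Kevin -> Ivan, 3): Kevin: 3 -> 0, Ivan: 0 -> 3. State: Xander=8, Ivan=3, Eve=0, Kevin=0
Event 3 (Ivan +3): Ivan: 3 -> 6. State: Xander=8, Ivan=6, Eve=0, Kevin=0
Event 4 (Ivan -> Eve, 5): Ivan: 6 -> 1, Eve: 0 -> 5. State: Xander=8, Ivan=1, Eve=5, Kevin=0
Event 5 (Ivan +3): Ivan: 1 -> 4. State: Xander=8, Ivan=4, Eve=5, Kevin=0
Event 6 (Ivan -3): Ivan: 4 -> 1. State: Xander=8, Ivan=1, Eve=5, Kevin=0
Event 7 (Ivan -1): Ivan: 1 -> 0. State: Xander=8, Ivan=0, Eve=5, Kevin=0
Event 8 (Eve -> Xander, 5): Eve: 5 -> 0, Xander: 8 -> 13. State: Xander=13, Ivan=0, Eve=0, Kevin=0
Event 9 (Xander -> Ivan, 5): Xander: 13 -> 8, Ivan: 0 -> 5. State: Xander=8, Ivan=5, Eve=0, Kevin=0

Ivan's final count: 5

Answer: 5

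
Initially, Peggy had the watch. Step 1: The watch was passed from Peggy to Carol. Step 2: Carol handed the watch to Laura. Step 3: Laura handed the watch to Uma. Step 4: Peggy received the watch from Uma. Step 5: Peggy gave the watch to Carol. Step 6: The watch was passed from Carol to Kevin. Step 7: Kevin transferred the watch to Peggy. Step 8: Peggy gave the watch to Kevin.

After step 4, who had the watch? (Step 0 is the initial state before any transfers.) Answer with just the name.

Answer: Peggy

Derivation:
Tracking the watch holder through step 4:
After step 0 (start): Peggy
After step 1: Carol
After step 2: Laura
After step 3: Uma
After step 4: Peggy

At step 4, the holder is Peggy.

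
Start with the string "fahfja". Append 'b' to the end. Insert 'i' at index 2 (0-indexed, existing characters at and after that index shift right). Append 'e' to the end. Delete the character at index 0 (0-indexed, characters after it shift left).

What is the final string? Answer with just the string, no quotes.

Applying each edit step by step:
Start: "fahfja"
Op 1 (append 'b'): "fahfja" -> "fahfjab"
Op 2 (insert 'i' at idx 2): "fahfjab" -> "faihfjab"
Op 3 (append 'e'): "faihfjab" -> "faihfjabe"
Op 4 (delete idx 0 = 'f'): "faihfjabe" -> "aihfjabe"

Answer: aihfjabe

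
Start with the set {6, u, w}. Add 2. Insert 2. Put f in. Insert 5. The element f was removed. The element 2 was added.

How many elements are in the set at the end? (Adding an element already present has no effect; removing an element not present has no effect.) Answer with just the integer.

Answer: 5

Derivation:
Tracking the set through each operation:
Start: {6, u, w}
Event 1 (add 2): added. Set: {2, 6, u, w}
Event 2 (add 2): already present, no change. Set: {2, 6, u, w}
Event 3 (add f): added. Set: {2, 6, f, u, w}
Event 4 (add 5): added. Set: {2, 5, 6, f, u, w}
Event 5 (remove f): removed. Set: {2, 5, 6, u, w}
Event 6 (add 2): already present, no change. Set: {2, 5, 6, u, w}

Final set: {2, 5, 6, u, w} (size 5)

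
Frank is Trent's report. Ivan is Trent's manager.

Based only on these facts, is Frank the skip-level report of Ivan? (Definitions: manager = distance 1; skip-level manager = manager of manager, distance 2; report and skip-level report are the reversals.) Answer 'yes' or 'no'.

Answer: yes

Derivation:
Reconstructing the manager chain from the given facts:
  Ivan -> Trent -> Frank
(each arrow means 'manager of the next')
Positions in the chain (0 = top):
  position of Ivan: 0
  position of Trent: 1
  position of Frank: 2

Frank is at position 2, Ivan is at position 0; signed distance (j - i) = -2.
'skip-level report' requires j - i = -2. Actual distance is -2, so the relation HOLDS.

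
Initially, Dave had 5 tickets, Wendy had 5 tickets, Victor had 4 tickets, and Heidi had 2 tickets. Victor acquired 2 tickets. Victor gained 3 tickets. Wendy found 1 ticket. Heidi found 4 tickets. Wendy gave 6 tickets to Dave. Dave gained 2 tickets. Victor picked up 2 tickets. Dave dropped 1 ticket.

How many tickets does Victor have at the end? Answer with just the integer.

Tracking counts step by step:
Start: Dave=5, Wendy=5, Victor=4, Heidi=2
Event 1 (Victor +2): Victor: 4 -> 6. State: Dave=5, Wendy=5, Victor=6, Heidi=2
Event 2 (Victor +3): Victor: 6 -> 9. State: Dave=5, Wendy=5, Victor=9, Heidi=2
Event 3 (Wendy +1): Wendy: 5 -> 6. State: Dave=5, Wendy=6, Victor=9, Heidi=2
Event 4 (Heidi +4): Heidi: 2 -> 6. State: Dave=5, Wendy=6, Victor=9, Heidi=6
Event 5 (Wendy -> Dave, 6): Wendy: 6 -> 0, Dave: 5 -> 11. State: Dave=11, Wendy=0, Victor=9, Heidi=6
Event 6 (Dave +2): Dave: 11 -> 13. State: Dave=13, Wendy=0, Victor=9, Heidi=6
Event 7 (Victor +2): Victor: 9 -> 11. State: Dave=13, Wendy=0, Victor=11, Heidi=6
Event 8 (Dave -1): Dave: 13 -> 12. State: Dave=12, Wendy=0, Victor=11, Heidi=6

Victor's final count: 11

Answer: 11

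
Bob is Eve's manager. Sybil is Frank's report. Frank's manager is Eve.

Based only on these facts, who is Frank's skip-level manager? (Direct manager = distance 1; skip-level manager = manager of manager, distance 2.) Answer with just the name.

Answer: Bob

Derivation:
Reconstructing the manager chain from the given facts:
  Bob -> Eve -> Frank -> Sybil
(each arrow means 'manager of the next')
Positions in the chain (0 = top):
  position of Bob: 0
  position of Eve: 1
  position of Frank: 2
  position of Sybil: 3

Frank is at position 2; the skip-level manager is 2 steps up the chain, i.e. position 0: Bob.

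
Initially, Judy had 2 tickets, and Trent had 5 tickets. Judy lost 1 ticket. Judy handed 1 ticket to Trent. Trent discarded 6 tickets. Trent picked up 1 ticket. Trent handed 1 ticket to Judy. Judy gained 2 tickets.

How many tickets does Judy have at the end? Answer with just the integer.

Answer: 3

Derivation:
Tracking counts step by step:
Start: Judy=2, Trent=5
Event 1 (Judy -1): Judy: 2 -> 1. State: Judy=1, Trent=5
Event 2 (Judy -> Trent, 1): Judy: 1 -> 0, Trent: 5 -> 6. State: Judy=0, Trent=6
Event 3 (Trent -6): Trent: 6 -> 0. State: Judy=0, Trent=0
Event 4 (Trent +1): Trent: 0 -> 1. State: Judy=0, Trent=1
Event 5 (Trent -> Judy, 1): Trent: 1 -> 0, Judy: 0 -> 1. State: Judy=1, Trent=0
Event 6 (Judy +2): Judy: 1 -> 3. State: Judy=3, Trent=0

Judy's final count: 3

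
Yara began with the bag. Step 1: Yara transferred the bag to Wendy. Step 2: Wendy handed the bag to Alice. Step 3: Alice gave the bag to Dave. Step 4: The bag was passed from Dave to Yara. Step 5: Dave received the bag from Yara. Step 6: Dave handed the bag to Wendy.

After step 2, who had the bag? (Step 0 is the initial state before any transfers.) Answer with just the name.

Answer: Alice

Derivation:
Tracking the bag holder through step 2:
After step 0 (start): Yara
After step 1: Wendy
After step 2: Alice

At step 2, the holder is Alice.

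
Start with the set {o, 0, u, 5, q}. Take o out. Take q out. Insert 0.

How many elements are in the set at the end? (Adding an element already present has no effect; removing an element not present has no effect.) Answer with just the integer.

Tracking the set through each operation:
Start: {0, 5, o, q, u}
Event 1 (remove o): removed. Set: {0, 5, q, u}
Event 2 (remove q): removed. Set: {0, 5, u}
Event 3 (add 0): already present, no change. Set: {0, 5, u}

Final set: {0, 5, u} (size 3)

Answer: 3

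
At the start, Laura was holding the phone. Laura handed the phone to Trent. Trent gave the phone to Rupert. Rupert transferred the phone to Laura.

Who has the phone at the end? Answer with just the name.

Tracking the phone through each event:
Start: Laura has the phone.
After event 1: Trent has the phone.
After event 2: Rupert has the phone.
After event 3: Laura has the phone.

Answer: Laura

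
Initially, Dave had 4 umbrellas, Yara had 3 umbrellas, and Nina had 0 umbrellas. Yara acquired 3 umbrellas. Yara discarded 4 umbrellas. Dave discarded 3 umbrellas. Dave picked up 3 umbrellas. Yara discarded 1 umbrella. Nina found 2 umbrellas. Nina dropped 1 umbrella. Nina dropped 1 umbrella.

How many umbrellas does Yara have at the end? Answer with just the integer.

Tracking counts step by step:
Start: Dave=4, Yara=3, Nina=0
Event 1 (Yara +3): Yara: 3 -> 6. State: Dave=4, Yara=6, Nina=0
Event 2 (Yara -4): Yara: 6 -> 2. State: Dave=4, Yara=2, Nina=0
Event 3 (Dave -3): Dave: 4 -> 1. State: Dave=1, Yara=2, Nina=0
Event 4 (Dave +3): Dave: 1 -> 4. State: Dave=4, Yara=2, Nina=0
Event 5 (Yara -1): Yara: 2 -> 1. State: Dave=4, Yara=1, Nina=0
Event 6 (Nina +2): Nina: 0 -> 2. State: Dave=4, Yara=1, Nina=2
Event 7 (Nina -1): Nina: 2 -> 1. State: Dave=4, Yara=1, Nina=1
Event 8 (Nina -1): Nina: 1 -> 0. State: Dave=4, Yara=1, Nina=0

Yara's final count: 1

Answer: 1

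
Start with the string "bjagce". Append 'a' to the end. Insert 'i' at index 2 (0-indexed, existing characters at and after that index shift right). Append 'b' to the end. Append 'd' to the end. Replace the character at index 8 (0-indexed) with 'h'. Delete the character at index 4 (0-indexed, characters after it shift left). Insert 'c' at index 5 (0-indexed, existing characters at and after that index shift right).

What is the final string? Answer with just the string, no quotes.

Answer: bjiacceahd

Derivation:
Applying each edit step by step:
Start: "bjagce"
Op 1 (append 'a'): "bjagce" -> "bjagcea"
Op 2 (insert 'i' at idx 2): "bjagcea" -> "bjiagcea"
Op 3 (append 'b'): "bjiagcea" -> "bjiagceab"
Op 4 (append 'd'): "bjiagceab" -> "bjiagceabd"
Op 5 (replace idx 8: 'b' -> 'h'): "bjiagceabd" -> "bjiagceahd"
Op 6 (delete idx 4 = 'g'): "bjiagceahd" -> "bjiaceahd"
Op 7 (insert 'c' at idx 5): "bjiaceahd" -> "bjiacceahd"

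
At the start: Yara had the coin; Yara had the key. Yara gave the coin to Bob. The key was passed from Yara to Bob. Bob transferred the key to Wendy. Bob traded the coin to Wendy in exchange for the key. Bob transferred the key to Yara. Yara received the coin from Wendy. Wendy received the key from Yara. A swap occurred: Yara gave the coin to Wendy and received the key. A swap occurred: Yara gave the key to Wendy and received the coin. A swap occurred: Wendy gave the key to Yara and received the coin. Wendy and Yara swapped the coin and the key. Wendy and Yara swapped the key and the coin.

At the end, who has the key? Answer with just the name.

Tracking all object holders:
Start: coin:Yara, key:Yara
Event 1 (give coin: Yara -> Bob). State: coin:Bob, key:Yara
Event 2 (give key: Yara -> Bob). State: coin:Bob, key:Bob
Event 3 (give key: Bob -> Wendy). State: coin:Bob, key:Wendy
Event 4 (swap coin<->key: now coin:Wendy, key:Bob). State: coin:Wendy, key:Bob
Event 5 (give key: Bob -> Yara). State: coin:Wendy, key:Yara
Event 6 (give coin: Wendy -> Yara). State: coin:Yara, key:Yara
Event 7 (give key: Yara -> Wendy). State: coin:Yara, key:Wendy
Event 8 (swap coin<->key: now coin:Wendy, key:Yara). State: coin:Wendy, key:Yara
Event 9 (swap key<->coin: now key:Wendy, coin:Yara). State: coin:Yara, key:Wendy
Event 10 (swap key<->coin: now key:Yara, coin:Wendy). State: coin:Wendy, key:Yara
Event 11 (swap coin<->key: now coin:Yara, key:Wendy). State: coin:Yara, key:Wendy
Event 12 (swap key<->coin: now key:Yara, coin:Wendy). State: coin:Wendy, key:Yara

Final state: coin:Wendy, key:Yara
The key is held by Yara.

Answer: Yara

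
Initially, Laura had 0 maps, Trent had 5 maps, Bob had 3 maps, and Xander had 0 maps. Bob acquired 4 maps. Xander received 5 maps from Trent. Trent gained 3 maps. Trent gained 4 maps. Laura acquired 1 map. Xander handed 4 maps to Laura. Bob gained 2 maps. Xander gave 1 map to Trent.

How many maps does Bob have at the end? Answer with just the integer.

Tracking counts step by step:
Start: Laura=0, Trent=5, Bob=3, Xander=0
Event 1 (Bob +4): Bob: 3 -> 7. State: Laura=0, Trent=5, Bob=7, Xander=0
Event 2 (Trent -> Xander, 5): Trent: 5 -> 0, Xander: 0 -> 5. State: Laura=0, Trent=0, Bob=7, Xander=5
Event 3 (Trent +3): Trent: 0 -> 3. State: Laura=0, Trent=3, Bob=7, Xander=5
Event 4 (Trent +4): Trent: 3 -> 7. State: Laura=0, Trent=7, Bob=7, Xander=5
Event 5 (Laura +1): Laura: 0 -> 1. State: Laura=1, Trent=7, Bob=7, Xander=5
Event 6 (Xander -> Laura, 4): Xander: 5 -> 1, Laura: 1 -> 5. State: Laura=5, Trent=7, Bob=7, Xander=1
Event 7 (Bob +2): Bob: 7 -> 9. State: Laura=5, Trent=7, Bob=9, Xander=1
Event 8 (Xander -> Trent, 1): Xander: 1 -> 0, Trent: 7 -> 8. State: Laura=5, Trent=8, Bob=9, Xander=0

Bob's final count: 9

Answer: 9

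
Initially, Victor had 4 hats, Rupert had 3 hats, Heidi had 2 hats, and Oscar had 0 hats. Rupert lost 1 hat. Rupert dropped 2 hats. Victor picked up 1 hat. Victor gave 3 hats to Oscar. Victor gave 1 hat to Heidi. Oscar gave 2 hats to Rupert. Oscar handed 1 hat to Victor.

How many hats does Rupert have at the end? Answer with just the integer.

Tracking counts step by step:
Start: Victor=4, Rupert=3, Heidi=2, Oscar=0
Event 1 (Rupert -1): Rupert: 3 -> 2. State: Victor=4, Rupert=2, Heidi=2, Oscar=0
Event 2 (Rupert -2): Rupert: 2 -> 0. State: Victor=4, Rupert=0, Heidi=2, Oscar=0
Event 3 (Victor +1): Victor: 4 -> 5. State: Victor=5, Rupert=0, Heidi=2, Oscar=0
Event 4 (Victor -> Oscar, 3): Victor: 5 -> 2, Oscar: 0 -> 3. State: Victor=2, Rupert=0, Heidi=2, Oscar=3
Event 5 (Victor -> Heidi, 1): Victor: 2 -> 1, Heidi: 2 -> 3. State: Victor=1, Rupert=0, Heidi=3, Oscar=3
Event 6 (Oscar -> Rupert, 2): Oscar: 3 -> 1, Rupert: 0 -> 2. State: Victor=1, Rupert=2, Heidi=3, Oscar=1
Event 7 (Oscar -> Victor, 1): Oscar: 1 -> 0, Victor: 1 -> 2. State: Victor=2, Rupert=2, Heidi=3, Oscar=0

Rupert's final count: 2

Answer: 2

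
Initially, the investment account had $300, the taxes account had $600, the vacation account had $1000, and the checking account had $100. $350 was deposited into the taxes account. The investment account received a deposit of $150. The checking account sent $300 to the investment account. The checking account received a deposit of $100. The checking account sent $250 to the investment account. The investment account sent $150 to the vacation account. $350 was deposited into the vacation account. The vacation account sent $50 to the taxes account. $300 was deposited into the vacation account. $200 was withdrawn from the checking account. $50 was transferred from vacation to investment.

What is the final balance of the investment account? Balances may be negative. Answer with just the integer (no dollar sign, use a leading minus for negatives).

Tracking account balances step by step:
Start: investment=300, taxes=600, vacation=1000, checking=100
Event 1 (deposit 350 to taxes): taxes: 600 + 350 = 950. Balances: investment=300, taxes=950, vacation=1000, checking=100
Event 2 (deposit 150 to investment): investment: 300 + 150 = 450. Balances: investment=450, taxes=950, vacation=1000, checking=100
Event 3 (transfer 300 checking -> investment): checking: 100 - 300 = -200, investment: 450 + 300 = 750. Balances: investment=750, taxes=950, vacation=1000, checking=-200
Event 4 (deposit 100 to checking): checking: -200 + 100 = -100. Balances: investment=750, taxes=950, vacation=1000, checking=-100
Event 5 (transfer 250 checking -> investment): checking: -100 - 250 = -350, investment: 750 + 250 = 1000. Balances: investment=1000, taxes=950, vacation=1000, checking=-350
Event 6 (transfer 150 investment -> vacation): investment: 1000 - 150 = 850, vacation: 1000 + 150 = 1150. Balances: investment=850, taxes=950, vacation=1150, checking=-350
Event 7 (deposit 350 to vacation): vacation: 1150 + 350 = 1500. Balances: investment=850, taxes=950, vacation=1500, checking=-350
Event 8 (transfer 50 vacation -> taxes): vacation: 1500 - 50 = 1450, taxes: 950 + 50 = 1000. Balances: investment=850, taxes=1000, vacation=1450, checking=-350
Event 9 (deposit 300 to vacation): vacation: 1450 + 300 = 1750. Balances: investment=850, taxes=1000, vacation=1750, checking=-350
Event 10 (withdraw 200 from checking): checking: -350 - 200 = -550. Balances: investment=850, taxes=1000, vacation=1750, checking=-550
Event 11 (transfer 50 vacation -> investment): vacation: 1750 - 50 = 1700, investment: 850 + 50 = 900. Balances: investment=900, taxes=1000, vacation=1700, checking=-550

Final balance of investment: 900

Answer: 900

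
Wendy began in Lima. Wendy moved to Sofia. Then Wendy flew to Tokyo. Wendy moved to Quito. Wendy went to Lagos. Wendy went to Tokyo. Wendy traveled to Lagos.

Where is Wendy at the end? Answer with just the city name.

Answer: Lagos

Derivation:
Tracking Wendy's location:
Start: Wendy is in Lima.
After move 1: Lima -> Sofia. Wendy is in Sofia.
After move 2: Sofia -> Tokyo. Wendy is in Tokyo.
After move 3: Tokyo -> Quito. Wendy is in Quito.
After move 4: Quito -> Lagos. Wendy is in Lagos.
After move 5: Lagos -> Tokyo. Wendy is in Tokyo.
After move 6: Tokyo -> Lagos. Wendy is in Lagos.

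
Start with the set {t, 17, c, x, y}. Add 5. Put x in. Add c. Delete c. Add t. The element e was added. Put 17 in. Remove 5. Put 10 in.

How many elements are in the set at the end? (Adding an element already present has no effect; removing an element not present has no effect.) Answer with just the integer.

Answer: 6

Derivation:
Tracking the set through each operation:
Start: {17, c, t, x, y}
Event 1 (add 5): added. Set: {17, 5, c, t, x, y}
Event 2 (add x): already present, no change. Set: {17, 5, c, t, x, y}
Event 3 (add c): already present, no change. Set: {17, 5, c, t, x, y}
Event 4 (remove c): removed. Set: {17, 5, t, x, y}
Event 5 (add t): already present, no change. Set: {17, 5, t, x, y}
Event 6 (add e): added. Set: {17, 5, e, t, x, y}
Event 7 (add 17): already present, no change. Set: {17, 5, e, t, x, y}
Event 8 (remove 5): removed. Set: {17, e, t, x, y}
Event 9 (add 10): added. Set: {10, 17, e, t, x, y}

Final set: {10, 17, e, t, x, y} (size 6)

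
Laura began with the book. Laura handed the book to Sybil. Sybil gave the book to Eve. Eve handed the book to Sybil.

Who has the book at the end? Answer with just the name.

Answer: Sybil

Derivation:
Tracking the book through each event:
Start: Laura has the book.
After event 1: Sybil has the book.
After event 2: Eve has the book.
After event 3: Sybil has the book.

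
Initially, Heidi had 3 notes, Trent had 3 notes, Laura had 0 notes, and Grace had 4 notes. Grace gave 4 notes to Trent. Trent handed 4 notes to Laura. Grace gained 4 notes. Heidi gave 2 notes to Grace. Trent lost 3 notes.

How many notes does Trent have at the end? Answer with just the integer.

Answer: 0

Derivation:
Tracking counts step by step:
Start: Heidi=3, Trent=3, Laura=0, Grace=4
Event 1 (Grace -> Trent, 4): Grace: 4 -> 0, Trent: 3 -> 7. State: Heidi=3, Trent=7, Laura=0, Grace=0
Event 2 (Trent -> Laura, 4): Trent: 7 -> 3, Laura: 0 -> 4. State: Heidi=3, Trent=3, Laura=4, Grace=0
Event 3 (Grace +4): Grace: 0 -> 4. State: Heidi=3, Trent=3, Laura=4, Grace=4
Event 4 (Heidi -> Grace, 2): Heidi: 3 -> 1, Grace: 4 -> 6. State: Heidi=1, Trent=3, Laura=4, Grace=6
Event 5 (Trent -3): Trent: 3 -> 0. State: Heidi=1, Trent=0, Laura=4, Grace=6

Trent's final count: 0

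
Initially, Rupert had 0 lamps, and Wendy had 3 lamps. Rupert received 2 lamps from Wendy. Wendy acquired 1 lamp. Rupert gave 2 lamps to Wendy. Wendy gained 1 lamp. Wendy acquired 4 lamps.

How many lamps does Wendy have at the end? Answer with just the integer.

Tracking counts step by step:
Start: Rupert=0, Wendy=3
Event 1 (Wendy -> Rupert, 2): Wendy: 3 -> 1, Rupert: 0 -> 2. State: Rupert=2, Wendy=1
Event 2 (Wendy +1): Wendy: 1 -> 2. State: Rupert=2, Wendy=2
Event 3 (Rupert -> Wendy, 2): Rupert: 2 -> 0, Wendy: 2 -> 4. State: Rupert=0, Wendy=4
Event 4 (Wendy +1): Wendy: 4 -> 5. State: Rupert=0, Wendy=5
Event 5 (Wendy +4): Wendy: 5 -> 9. State: Rupert=0, Wendy=9

Wendy's final count: 9

Answer: 9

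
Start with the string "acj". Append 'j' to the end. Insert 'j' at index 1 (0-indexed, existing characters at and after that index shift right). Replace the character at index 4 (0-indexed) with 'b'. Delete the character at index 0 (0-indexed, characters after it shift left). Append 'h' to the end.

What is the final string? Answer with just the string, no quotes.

Applying each edit step by step:
Start: "acj"
Op 1 (append 'j'): "acj" -> "acjj"
Op 2 (insert 'j' at idx 1): "acjj" -> "ajcjj"
Op 3 (replace idx 4: 'j' -> 'b'): "ajcjj" -> "ajcjb"
Op 4 (delete idx 0 = 'a'): "ajcjb" -> "jcjb"
Op 5 (append 'h'): "jcjb" -> "jcjbh"

Answer: jcjbh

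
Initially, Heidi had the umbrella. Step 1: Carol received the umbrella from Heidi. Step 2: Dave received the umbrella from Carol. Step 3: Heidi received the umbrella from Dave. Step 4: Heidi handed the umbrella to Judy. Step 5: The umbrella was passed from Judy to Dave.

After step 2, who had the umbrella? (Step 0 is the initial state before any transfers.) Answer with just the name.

Answer: Dave

Derivation:
Tracking the umbrella holder through step 2:
After step 0 (start): Heidi
After step 1: Carol
After step 2: Dave

At step 2, the holder is Dave.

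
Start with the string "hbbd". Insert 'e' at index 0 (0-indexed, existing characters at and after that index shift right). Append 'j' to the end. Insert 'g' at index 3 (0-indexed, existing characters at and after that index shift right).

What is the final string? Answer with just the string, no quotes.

Applying each edit step by step:
Start: "hbbd"
Op 1 (insert 'e' at idx 0): "hbbd" -> "ehbbd"
Op 2 (append 'j'): "ehbbd" -> "ehbbdj"
Op 3 (insert 'g' at idx 3): "ehbbdj" -> "ehbgbdj"

Answer: ehbgbdj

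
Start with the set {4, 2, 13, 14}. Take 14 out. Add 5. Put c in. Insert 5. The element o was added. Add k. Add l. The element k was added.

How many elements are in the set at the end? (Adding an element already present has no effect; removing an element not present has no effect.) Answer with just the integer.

Tracking the set through each operation:
Start: {13, 14, 2, 4}
Event 1 (remove 14): removed. Set: {13, 2, 4}
Event 2 (add 5): added. Set: {13, 2, 4, 5}
Event 3 (add c): added. Set: {13, 2, 4, 5, c}
Event 4 (add 5): already present, no change. Set: {13, 2, 4, 5, c}
Event 5 (add o): added. Set: {13, 2, 4, 5, c, o}
Event 6 (add k): added. Set: {13, 2, 4, 5, c, k, o}
Event 7 (add l): added. Set: {13, 2, 4, 5, c, k, l, o}
Event 8 (add k): already present, no change. Set: {13, 2, 4, 5, c, k, l, o}

Final set: {13, 2, 4, 5, c, k, l, o} (size 8)

Answer: 8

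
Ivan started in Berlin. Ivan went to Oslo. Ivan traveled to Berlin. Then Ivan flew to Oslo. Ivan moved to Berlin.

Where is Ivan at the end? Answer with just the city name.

Answer: Berlin

Derivation:
Tracking Ivan's location:
Start: Ivan is in Berlin.
After move 1: Berlin -> Oslo. Ivan is in Oslo.
After move 2: Oslo -> Berlin. Ivan is in Berlin.
After move 3: Berlin -> Oslo. Ivan is in Oslo.
After move 4: Oslo -> Berlin. Ivan is in Berlin.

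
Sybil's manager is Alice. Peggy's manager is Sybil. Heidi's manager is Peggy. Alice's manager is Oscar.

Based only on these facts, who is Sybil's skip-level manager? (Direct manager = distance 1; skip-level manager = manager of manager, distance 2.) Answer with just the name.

Reconstructing the manager chain from the given facts:
  Oscar -> Alice -> Sybil -> Peggy -> Heidi
(each arrow means 'manager of the next')
Positions in the chain (0 = top):
  position of Oscar: 0
  position of Alice: 1
  position of Sybil: 2
  position of Peggy: 3
  position of Heidi: 4

Sybil is at position 2; the skip-level manager is 2 steps up the chain, i.e. position 0: Oscar.

Answer: Oscar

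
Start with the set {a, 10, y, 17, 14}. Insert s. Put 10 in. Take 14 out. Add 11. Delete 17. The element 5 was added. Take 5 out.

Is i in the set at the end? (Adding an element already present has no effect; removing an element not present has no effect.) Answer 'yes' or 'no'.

Answer: no

Derivation:
Tracking the set through each operation:
Start: {10, 14, 17, a, y}
Event 1 (add s): added. Set: {10, 14, 17, a, s, y}
Event 2 (add 10): already present, no change. Set: {10, 14, 17, a, s, y}
Event 3 (remove 14): removed. Set: {10, 17, a, s, y}
Event 4 (add 11): added. Set: {10, 11, 17, a, s, y}
Event 5 (remove 17): removed. Set: {10, 11, a, s, y}
Event 6 (add 5): added. Set: {10, 11, 5, a, s, y}
Event 7 (remove 5): removed. Set: {10, 11, a, s, y}

Final set: {10, 11, a, s, y} (size 5)
i is NOT in the final set.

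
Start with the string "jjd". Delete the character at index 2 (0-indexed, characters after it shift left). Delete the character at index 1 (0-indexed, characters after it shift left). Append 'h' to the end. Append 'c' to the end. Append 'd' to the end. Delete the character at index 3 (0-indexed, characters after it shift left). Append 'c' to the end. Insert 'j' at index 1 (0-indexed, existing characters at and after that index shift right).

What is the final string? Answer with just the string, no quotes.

Answer: jjhcc

Derivation:
Applying each edit step by step:
Start: "jjd"
Op 1 (delete idx 2 = 'd'): "jjd" -> "jj"
Op 2 (delete idx 1 = 'j'): "jj" -> "j"
Op 3 (append 'h'): "j" -> "jh"
Op 4 (append 'c'): "jh" -> "jhc"
Op 5 (append 'd'): "jhc" -> "jhcd"
Op 6 (delete idx 3 = 'd'): "jhcd" -> "jhc"
Op 7 (append 'c'): "jhc" -> "jhcc"
Op 8 (insert 'j' at idx 1): "jhcc" -> "jjhcc"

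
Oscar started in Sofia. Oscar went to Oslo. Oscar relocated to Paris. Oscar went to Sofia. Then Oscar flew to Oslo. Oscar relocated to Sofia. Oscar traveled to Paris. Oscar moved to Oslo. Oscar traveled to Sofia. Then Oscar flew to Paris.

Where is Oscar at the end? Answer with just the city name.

Answer: Paris

Derivation:
Tracking Oscar's location:
Start: Oscar is in Sofia.
After move 1: Sofia -> Oslo. Oscar is in Oslo.
After move 2: Oslo -> Paris. Oscar is in Paris.
After move 3: Paris -> Sofia. Oscar is in Sofia.
After move 4: Sofia -> Oslo. Oscar is in Oslo.
After move 5: Oslo -> Sofia. Oscar is in Sofia.
After move 6: Sofia -> Paris. Oscar is in Paris.
After move 7: Paris -> Oslo. Oscar is in Oslo.
After move 8: Oslo -> Sofia. Oscar is in Sofia.
After move 9: Sofia -> Paris. Oscar is in Paris.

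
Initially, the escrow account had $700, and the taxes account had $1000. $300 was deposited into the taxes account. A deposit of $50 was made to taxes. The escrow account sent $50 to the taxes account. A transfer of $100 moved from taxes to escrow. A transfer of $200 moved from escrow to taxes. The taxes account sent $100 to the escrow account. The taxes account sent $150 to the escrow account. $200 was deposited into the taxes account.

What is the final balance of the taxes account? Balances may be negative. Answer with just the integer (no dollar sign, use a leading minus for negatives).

Tracking account balances step by step:
Start: escrow=700, taxes=1000
Event 1 (deposit 300 to taxes): taxes: 1000 + 300 = 1300. Balances: escrow=700, taxes=1300
Event 2 (deposit 50 to taxes): taxes: 1300 + 50 = 1350. Balances: escrow=700, taxes=1350
Event 3 (transfer 50 escrow -> taxes): escrow: 700 - 50 = 650, taxes: 1350 + 50 = 1400. Balances: escrow=650, taxes=1400
Event 4 (transfer 100 taxes -> escrow): taxes: 1400 - 100 = 1300, escrow: 650 + 100 = 750. Balances: escrow=750, taxes=1300
Event 5 (transfer 200 escrow -> taxes): escrow: 750 - 200 = 550, taxes: 1300 + 200 = 1500. Balances: escrow=550, taxes=1500
Event 6 (transfer 100 taxes -> escrow): taxes: 1500 - 100 = 1400, escrow: 550 + 100 = 650. Balances: escrow=650, taxes=1400
Event 7 (transfer 150 taxes -> escrow): taxes: 1400 - 150 = 1250, escrow: 650 + 150 = 800. Balances: escrow=800, taxes=1250
Event 8 (deposit 200 to taxes): taxes: 1250 + 200 = 1450. Balances: escrow=800, taxes=1450

Final balance of taxes: 1450

Answer: 1450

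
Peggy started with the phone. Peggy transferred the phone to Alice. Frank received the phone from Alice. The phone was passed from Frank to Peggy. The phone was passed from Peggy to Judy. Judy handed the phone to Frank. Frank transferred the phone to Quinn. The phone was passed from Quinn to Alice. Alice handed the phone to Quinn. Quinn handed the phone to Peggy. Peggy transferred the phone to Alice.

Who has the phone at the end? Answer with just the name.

Tracking the phone through each event:
Start: Peggy has the phone.
After event 1: Alice has the phone.
After event 2: Frank has the phone.
After event 3: Peggy has the phone.
After event 4: Judy has the phone.
After event 5: Frank has the phone.
After event 6: Quinn has the phone.
After event 7: Alice has the phone.
After event 8: Quinn has the phone.
After event 9: Peggy has the phone.
After event 10: Alice has the phone.

Answer: Alice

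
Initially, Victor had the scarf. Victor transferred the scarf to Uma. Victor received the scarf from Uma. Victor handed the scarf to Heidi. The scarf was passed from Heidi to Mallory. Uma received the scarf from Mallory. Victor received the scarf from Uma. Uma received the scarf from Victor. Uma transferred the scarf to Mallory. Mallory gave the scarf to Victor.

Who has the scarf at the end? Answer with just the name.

Tracking the scarf through each event:
Start: Victor has the scarf.
After event 1: Uma has the scarf.
After event 2: Victor has the scarf.
After event 3: Heidi has the scarf.
After event 4: Mallory has the scarf.
After event 5: Uma has the scarf.
After event 6: Victor has the scarf.
After event 7: Uma has the scarf.
After event 8: Mallory has the scarf.
After event 9: Victor has the scarf.

Answer: Victor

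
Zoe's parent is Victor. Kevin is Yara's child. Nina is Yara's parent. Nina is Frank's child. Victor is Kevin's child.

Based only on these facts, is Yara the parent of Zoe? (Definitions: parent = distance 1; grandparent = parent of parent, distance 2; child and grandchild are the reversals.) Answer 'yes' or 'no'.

Answer: no

Derivation:
Reconstructing the parent chain from the given facts:
  Frank -> Nina -> Yara -> Kevin -> Victor -> Zoe
(each arrow means 'parent of the next')
Positions in the chain (0 = top):
  position of Frank: 0
  position of Nina: 1
  position of Yara: 2
  position of Kevin: 3
  position of Victor: 4
  position of Zoe: 5

Yara is at position 2, Zoe is at position 5; signed distance (j - i) = 3.
'parent' requires j - i = 1. Actual distance is 3, so the relation does NOT hold.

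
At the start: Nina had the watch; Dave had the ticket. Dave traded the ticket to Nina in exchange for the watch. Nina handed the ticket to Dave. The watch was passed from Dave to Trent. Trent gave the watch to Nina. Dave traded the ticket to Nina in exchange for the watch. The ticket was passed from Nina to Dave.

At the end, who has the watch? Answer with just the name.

Answer: Dave

Derivation:
Tracking all object holders:
Start: watch:Nina, ticket:Dave
Event 1 (swap ticket<->watch: now ticket:Nina, watch:Dave). State: watch:Dave, ticket:Nina
Event 2 (give ticket: Nina -> Dave). State: watch:Dave, ticket:Dave
Event 3 (give watch: Dave -> Trent). State: watch:Trent, ticket:Dave
Event 4 (give watch: Trent -> Nina). State: watch:Nina, ticket:Dave
Event 5 (swap ticket<->watch: now ticket:Nina, watch:Dave). State: watch:Dave, ticket:Nina
Event 6 (give ticket: Nina -> Dave). State: watch:Dave, ticket:Dave

Final state: watch:Dave, ticket:Dave
The watch is held by Dave.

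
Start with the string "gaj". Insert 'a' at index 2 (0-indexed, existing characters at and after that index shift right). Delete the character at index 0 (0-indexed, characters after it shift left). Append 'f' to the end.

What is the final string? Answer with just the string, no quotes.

Applying each edit step by step:
Start: "gaj"
Op 1 (insert 'a' at idx 2): "gaj" -> "gaaj"
Op 2 (delete idx 0 = 'g'): "gaaj" -> "aaj"
Op 3 (append 'f'): "aaj" -> "aajf"

Answer: aajf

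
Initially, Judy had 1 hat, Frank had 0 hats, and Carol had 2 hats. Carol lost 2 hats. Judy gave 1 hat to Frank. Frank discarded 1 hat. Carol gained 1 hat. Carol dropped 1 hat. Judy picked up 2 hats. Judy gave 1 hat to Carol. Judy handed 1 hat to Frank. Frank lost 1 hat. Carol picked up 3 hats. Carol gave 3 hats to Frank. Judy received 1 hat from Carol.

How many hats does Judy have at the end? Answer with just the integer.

Answer: 1

Derivation:
Tracking counts step by step:
Start: Judy=1, Frank=0, Carol=2
Event 1 (Carol -2): Carol: 2 -> 0. State: Judy=1, Frank=0, Carol=0
Event 2 (Judy -> Frank, 1): Judy: 1 -> 0, Frank: 0 -> 1. State: Judy=0, Frank=1, Carol=0
Event 3 (Frank -1): Frank: 1 -> 0. State: Judy=0, Frank=0, Carol=0
Event 4 (Carol +1): Carol: 0 -> 1. State: Judy=0, Frank=0, Carol=1
Event 5 (Carol -1): Carol: 1 -> 0. State: Judy=0, Frank=0, Carol=0
Event 6 (Judy +2): Judy: 0 -> 2. State: Judy=2, Frank=0, Carol=0
Event 7 (Judy -> Carol, 1): Judy: 2 -> 1, Carol: 0 -> 1. State: Judy=1, Frank=0, Carol=1
Event 8 (Judy -> Frank, 1): Judy: 1 -> 0, Frank: 0 -> 1. State: Judy=0, Frank=1, Carol=1
Event 9 (Frank -1): Frank: 1 -> 0. State: Judy=0, Frank=0, Carol=1
Event 10 (Carol +3): Carol: 1 -> 4. State: Judy=0, Frank=0, Carol=4
Event 11 (Carol -> Frank, 3): Carol: 4 -> 1, Frank: 0 -> 3. State: Judy=0, Frank=3, Carol=1
Event 12 (Carol -> Judy, 1): Carol: 1 -> 0, Judy: 0 -> 1. State: Judy=1, Frank=3, Carol=0

Judy's final count: 1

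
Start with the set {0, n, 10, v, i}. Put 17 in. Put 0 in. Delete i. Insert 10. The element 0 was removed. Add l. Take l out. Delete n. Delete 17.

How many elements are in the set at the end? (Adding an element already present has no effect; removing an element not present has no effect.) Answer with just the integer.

Tracking the set through each operation:
Start: {0, 10, i, n, v}
Event 1 (add 17): added. Set: {0, 10, 17, i, n, v}
Event 2 (add 0): already present, no change. Set: {0, 10, 17, i, n, v}
Event 3 (remove i): removed. Set: {0, 10, 17, n, v}
Event 4 (add 10): already present, no change. Set: {0, 10, 17, n, v}
Event 5 (remove 0): removed. Set: {10, 17, n, v}
Event 6 (add l): added. Set: {10, 17, l, n, v}
Event 7 (remove l): removed. Set: {10, 17, n, v}
Event 8 (remove n): removed. Set: {10, 17, v}
Event 9 (remove 17): removed. Set: {10, v}

Final set: {10, v} (size 2)

Answer: 2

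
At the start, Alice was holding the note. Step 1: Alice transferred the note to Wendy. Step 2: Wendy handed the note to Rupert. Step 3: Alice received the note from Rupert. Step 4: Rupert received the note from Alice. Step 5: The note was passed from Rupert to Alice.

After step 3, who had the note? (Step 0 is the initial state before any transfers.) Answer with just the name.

Answer: Alice

Derivation:
Tracking the note holder through step 3:
After step 0 (start): Alice
After step 1: Wendy
After step 2: Rupert
After step 3: Alice

At step 3, the holder is Alice.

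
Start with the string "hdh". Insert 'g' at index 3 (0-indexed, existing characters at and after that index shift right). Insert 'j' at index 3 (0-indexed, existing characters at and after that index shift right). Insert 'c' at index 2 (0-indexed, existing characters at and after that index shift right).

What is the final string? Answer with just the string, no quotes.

Applying each edit step by step:
Start: "hdh"
Op 1 (insert 'g' at idx 3): "hdh" -> "hdhg"
Op 2 (insert 'j' at idx 3): "hdhg" -> "hdhjg"
Op 3 (insert 'c' at idx 2): "hdhjg" -> "hdchjg"

Answer: hdchjg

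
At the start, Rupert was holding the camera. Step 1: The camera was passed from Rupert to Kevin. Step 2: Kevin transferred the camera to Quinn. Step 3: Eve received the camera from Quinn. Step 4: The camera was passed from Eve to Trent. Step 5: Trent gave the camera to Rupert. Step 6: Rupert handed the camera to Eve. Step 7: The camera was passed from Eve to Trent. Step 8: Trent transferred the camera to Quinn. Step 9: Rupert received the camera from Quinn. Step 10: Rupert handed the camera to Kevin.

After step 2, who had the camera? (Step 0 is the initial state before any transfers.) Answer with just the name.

Answer: Quinn

Derivation:
Tracking the camera holder through step 2:
After step 0 (start): Rupert
After step 1: Kevin
After step 2: Quinn

At step 2, the holder is Quinn.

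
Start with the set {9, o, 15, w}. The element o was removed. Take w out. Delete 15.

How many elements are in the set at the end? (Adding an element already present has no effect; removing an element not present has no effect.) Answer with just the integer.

Answer: 1

Derivation:
Tracking the set through each operation:
Start: {15, 9, o, w}
Event 1 (remove o): removed. Set: {15, 9, w}
Event 2 (remove w): removed. Set: {15, 9}
Event 3 (remove 15): removed. Set: {9}

Final set: {9} (size 1)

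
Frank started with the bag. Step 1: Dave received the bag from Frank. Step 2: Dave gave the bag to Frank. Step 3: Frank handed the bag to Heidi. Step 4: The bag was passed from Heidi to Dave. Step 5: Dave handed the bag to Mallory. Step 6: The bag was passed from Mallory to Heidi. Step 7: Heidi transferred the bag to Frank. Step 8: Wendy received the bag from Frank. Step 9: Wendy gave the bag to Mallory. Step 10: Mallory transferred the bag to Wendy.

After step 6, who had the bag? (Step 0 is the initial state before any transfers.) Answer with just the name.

Answer: Heidi

Derivation:
Tracking the bag holder through step 6:
After step 0 (start): Frank
After step 1: Dave
After step 2: Frank
After step 3: Heidi
After step 4: Dave
After step 5: Mallory
After step 6: Heidi

At step 6, the holder is Heidi.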